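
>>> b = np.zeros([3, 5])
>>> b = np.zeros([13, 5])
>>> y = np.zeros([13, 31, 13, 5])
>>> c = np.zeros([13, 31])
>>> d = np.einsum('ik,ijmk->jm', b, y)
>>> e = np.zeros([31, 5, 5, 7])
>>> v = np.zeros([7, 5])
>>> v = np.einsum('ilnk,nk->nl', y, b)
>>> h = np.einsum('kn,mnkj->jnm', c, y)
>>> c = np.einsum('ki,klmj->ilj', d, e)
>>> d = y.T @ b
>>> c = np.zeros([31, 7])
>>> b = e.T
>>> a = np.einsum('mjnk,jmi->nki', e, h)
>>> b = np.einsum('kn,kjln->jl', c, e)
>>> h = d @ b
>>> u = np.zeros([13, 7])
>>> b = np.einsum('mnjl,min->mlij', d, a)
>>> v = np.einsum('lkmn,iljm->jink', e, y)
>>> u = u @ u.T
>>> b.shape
(5, 5, 7, 31)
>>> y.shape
(13, 31, 13, 5)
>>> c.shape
(31, 7)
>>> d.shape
(5, 13, 31, 5)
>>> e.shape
(31, 5, 5, 7)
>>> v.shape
(13, 13, 7, 5)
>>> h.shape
(5, 13, 31, 5)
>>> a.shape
(5, 7, 13)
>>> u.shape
(13, 13)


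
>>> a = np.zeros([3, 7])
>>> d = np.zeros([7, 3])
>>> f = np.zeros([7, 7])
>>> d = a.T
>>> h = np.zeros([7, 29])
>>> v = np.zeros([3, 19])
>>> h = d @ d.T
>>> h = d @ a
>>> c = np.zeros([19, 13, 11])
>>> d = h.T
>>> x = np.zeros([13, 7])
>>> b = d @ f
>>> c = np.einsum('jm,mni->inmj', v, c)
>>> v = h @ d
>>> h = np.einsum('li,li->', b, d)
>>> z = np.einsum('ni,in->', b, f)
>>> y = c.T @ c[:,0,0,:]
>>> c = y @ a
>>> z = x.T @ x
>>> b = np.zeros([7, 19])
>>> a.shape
(3, 7)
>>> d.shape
(7, 7)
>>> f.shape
(7, 7)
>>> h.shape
()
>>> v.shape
(7, 7)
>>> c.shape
(3, 19, 13, 7)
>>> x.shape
(13, 7)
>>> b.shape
(7, 19)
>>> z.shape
(7, 7)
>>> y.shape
(3, 19, 13, 3)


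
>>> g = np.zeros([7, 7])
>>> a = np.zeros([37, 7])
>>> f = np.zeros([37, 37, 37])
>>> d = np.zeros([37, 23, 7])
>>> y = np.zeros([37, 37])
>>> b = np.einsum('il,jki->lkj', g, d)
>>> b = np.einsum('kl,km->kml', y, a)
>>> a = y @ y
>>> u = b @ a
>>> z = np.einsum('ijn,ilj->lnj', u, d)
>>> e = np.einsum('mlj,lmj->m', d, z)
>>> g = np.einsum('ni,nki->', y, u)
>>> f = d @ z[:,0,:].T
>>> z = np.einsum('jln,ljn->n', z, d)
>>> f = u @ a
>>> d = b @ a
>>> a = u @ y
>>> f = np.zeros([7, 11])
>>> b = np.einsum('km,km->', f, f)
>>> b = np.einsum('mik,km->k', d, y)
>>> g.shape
()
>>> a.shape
(37, 7, 37)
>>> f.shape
(7, 11)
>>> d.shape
(37, 7, 37)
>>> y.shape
(37, 37)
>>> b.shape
(37,)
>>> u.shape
(37, 7, 37)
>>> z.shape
(7,)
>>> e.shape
(37,)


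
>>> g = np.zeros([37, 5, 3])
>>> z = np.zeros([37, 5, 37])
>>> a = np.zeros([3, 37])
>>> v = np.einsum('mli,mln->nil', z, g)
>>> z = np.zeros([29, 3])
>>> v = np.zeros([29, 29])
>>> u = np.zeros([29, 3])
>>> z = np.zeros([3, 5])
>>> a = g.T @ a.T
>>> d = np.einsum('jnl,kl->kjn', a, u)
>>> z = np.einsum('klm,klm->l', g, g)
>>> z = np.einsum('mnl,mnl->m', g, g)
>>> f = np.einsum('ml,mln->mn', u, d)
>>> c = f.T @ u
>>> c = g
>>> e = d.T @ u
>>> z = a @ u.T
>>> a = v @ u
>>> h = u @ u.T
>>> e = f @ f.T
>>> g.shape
(37, 5, 3)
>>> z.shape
(3, 5, 29)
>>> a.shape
(29, 3)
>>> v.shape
(29, 29)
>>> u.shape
(29, 3)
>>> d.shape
(29, 3, 5)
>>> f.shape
(29, 5)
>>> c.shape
(37, 5, 3)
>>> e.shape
(29, 29)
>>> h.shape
(29, 29)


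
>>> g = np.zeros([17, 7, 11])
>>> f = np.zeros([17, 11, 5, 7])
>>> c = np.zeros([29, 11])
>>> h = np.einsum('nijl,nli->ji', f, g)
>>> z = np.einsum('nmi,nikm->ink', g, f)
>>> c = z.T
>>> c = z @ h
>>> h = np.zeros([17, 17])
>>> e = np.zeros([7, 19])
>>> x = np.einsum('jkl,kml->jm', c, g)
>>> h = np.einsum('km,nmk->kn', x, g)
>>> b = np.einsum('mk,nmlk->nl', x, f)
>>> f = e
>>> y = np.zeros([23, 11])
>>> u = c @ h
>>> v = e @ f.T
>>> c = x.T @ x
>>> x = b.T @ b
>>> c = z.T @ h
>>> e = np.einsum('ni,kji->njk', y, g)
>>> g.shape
(17, 7, 11)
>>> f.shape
(7, 19)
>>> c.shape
(5, 17, 17)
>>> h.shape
(11, 17)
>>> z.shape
(11, 17, 5)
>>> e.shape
(23, 7, 17)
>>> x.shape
(5, 5)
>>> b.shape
(17, 5)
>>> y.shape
(23, 11)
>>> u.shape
(11, 17, 17)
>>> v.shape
(7, 7)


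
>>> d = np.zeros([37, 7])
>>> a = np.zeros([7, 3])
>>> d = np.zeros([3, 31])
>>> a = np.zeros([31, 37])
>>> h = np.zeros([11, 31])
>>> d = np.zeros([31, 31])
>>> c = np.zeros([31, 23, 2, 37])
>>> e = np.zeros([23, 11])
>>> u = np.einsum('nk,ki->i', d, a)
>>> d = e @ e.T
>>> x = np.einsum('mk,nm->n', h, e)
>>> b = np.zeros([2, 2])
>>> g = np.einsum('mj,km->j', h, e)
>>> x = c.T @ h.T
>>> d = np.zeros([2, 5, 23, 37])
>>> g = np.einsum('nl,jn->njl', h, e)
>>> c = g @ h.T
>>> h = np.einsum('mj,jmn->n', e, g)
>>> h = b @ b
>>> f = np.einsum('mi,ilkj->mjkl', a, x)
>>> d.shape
(2, 5, 23, 37)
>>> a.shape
(31, 37)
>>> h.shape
(2, 2)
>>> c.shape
(11, 23, 11)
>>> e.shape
(23, 11)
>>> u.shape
(37,)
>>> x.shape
(37, 2, 23, 11)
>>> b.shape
(2, 2)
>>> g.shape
(11, 23, 31)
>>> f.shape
(31, 11, 23, 2)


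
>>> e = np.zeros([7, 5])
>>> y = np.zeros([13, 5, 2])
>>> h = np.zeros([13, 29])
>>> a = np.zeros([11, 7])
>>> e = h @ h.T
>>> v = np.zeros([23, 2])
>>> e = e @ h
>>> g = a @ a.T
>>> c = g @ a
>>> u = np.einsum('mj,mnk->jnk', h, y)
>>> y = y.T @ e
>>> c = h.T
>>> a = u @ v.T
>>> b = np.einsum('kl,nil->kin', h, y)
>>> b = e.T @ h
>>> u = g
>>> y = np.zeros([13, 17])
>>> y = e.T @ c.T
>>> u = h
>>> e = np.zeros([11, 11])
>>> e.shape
(11, 11)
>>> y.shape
(29, 29)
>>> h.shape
(13, 29)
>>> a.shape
(29, 5, 23)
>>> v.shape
(23, 2)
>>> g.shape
(11, 11)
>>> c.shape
(29, 13)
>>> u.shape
(13, 29)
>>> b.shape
(29, 29)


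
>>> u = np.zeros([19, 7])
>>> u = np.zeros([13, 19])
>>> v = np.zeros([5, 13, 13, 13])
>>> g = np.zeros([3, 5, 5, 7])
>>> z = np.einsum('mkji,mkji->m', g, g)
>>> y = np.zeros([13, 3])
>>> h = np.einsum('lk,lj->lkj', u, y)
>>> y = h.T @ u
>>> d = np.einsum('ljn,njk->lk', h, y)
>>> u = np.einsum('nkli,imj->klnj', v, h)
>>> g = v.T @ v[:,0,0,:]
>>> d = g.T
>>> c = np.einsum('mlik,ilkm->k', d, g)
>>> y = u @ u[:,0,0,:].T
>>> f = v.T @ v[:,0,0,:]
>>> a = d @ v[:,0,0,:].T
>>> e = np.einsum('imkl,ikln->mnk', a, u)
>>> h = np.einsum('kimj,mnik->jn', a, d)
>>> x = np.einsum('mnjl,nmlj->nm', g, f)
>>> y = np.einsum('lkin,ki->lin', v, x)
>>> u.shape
(13, 13, 5, 3)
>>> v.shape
(5, 13, 13, 13)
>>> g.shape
(13, 13, 13, 13)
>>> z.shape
(3,)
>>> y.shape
(5, 13, 13)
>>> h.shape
(5, 13)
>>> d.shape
(13, 13, 13, 13)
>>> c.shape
(13,)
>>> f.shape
(13, 13, 13, 13)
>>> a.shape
(13, 13, 13, 5)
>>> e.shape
(13, 3, 13)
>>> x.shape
(13, 13)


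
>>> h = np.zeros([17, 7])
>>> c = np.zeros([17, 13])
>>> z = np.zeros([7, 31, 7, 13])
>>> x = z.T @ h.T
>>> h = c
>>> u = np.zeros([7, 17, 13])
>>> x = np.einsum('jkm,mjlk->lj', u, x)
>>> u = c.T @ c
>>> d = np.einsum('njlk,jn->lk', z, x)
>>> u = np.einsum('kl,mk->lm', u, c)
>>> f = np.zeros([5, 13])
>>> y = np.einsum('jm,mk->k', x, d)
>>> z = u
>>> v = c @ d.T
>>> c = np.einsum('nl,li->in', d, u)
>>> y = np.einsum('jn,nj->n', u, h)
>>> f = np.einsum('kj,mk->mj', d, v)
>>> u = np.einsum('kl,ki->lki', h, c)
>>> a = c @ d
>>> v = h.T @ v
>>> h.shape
(17, 13)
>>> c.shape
(17, 7)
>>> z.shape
(13, 17)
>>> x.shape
(31, 7)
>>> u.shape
(13, 17, 7)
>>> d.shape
(7, 13)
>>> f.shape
(17, 13)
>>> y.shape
(17,)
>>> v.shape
(13, 7)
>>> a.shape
(17, 13)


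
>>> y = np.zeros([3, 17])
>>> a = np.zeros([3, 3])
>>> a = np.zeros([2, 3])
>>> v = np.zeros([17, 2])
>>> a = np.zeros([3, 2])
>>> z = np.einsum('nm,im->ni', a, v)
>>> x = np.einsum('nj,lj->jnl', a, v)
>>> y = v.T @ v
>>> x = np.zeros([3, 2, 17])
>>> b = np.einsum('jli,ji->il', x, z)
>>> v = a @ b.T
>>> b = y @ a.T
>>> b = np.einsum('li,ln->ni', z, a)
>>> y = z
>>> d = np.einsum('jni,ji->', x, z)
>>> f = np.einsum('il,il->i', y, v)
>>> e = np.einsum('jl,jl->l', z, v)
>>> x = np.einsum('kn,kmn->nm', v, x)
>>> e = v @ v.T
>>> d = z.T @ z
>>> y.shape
(3, 17)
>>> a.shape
(3, 2)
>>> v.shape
(3, 17)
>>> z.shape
(3, 17)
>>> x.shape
(17, 2)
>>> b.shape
(2, 17)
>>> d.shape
(17, 17)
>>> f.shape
(3,)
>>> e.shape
(3, 3)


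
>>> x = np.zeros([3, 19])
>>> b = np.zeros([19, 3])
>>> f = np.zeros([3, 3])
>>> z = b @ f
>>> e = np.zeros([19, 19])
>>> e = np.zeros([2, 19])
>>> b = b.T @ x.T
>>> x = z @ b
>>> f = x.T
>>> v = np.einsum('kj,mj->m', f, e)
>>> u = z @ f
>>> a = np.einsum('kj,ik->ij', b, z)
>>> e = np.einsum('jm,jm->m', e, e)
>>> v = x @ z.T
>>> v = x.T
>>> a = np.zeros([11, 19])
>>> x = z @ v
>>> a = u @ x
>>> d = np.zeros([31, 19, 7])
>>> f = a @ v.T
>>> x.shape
(19, 19)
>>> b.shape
(3, 3)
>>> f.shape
(19, 3)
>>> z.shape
(19, 3)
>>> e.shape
(19,)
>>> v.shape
(3, 19)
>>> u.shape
(19, 19)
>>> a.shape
(19, 19)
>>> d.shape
(31, 19, 7)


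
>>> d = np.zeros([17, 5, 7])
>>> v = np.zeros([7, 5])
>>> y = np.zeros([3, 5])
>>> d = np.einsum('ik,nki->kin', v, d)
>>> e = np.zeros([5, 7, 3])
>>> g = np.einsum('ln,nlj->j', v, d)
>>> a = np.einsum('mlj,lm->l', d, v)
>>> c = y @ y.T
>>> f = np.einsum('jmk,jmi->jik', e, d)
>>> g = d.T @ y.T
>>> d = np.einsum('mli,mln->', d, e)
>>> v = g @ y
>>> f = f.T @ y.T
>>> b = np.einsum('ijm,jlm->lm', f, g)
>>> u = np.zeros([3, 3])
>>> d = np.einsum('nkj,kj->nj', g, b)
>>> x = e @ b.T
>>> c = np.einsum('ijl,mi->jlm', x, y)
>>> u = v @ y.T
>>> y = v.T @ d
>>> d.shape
(17, 3)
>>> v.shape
(17, 7, 5)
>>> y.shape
(5, 7, 3)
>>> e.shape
(5, 7, 3)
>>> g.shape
(17, 7, 3)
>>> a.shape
(7,)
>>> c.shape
(7, 7, 3)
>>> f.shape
(3, 17, 3)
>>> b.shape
(7, 3)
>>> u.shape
(17, 7, 3)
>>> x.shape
(5, 7, 7)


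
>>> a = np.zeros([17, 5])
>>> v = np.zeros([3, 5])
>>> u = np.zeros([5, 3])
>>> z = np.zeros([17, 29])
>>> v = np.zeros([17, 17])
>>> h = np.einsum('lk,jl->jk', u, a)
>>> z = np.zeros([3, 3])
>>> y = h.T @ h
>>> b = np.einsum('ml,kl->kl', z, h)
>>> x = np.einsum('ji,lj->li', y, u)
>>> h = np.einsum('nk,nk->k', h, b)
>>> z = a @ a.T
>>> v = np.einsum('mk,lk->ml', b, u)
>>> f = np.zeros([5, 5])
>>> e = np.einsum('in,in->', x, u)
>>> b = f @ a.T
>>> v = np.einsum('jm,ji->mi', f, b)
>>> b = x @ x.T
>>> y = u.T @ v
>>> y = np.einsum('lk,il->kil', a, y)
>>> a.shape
(17, 5)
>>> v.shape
(5, 17)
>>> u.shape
(5, 3)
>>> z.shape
(17, 17)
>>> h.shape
(3,)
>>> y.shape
(5, 3, 17)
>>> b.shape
(5, 5)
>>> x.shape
(5, 3)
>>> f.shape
(5, 5)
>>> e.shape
()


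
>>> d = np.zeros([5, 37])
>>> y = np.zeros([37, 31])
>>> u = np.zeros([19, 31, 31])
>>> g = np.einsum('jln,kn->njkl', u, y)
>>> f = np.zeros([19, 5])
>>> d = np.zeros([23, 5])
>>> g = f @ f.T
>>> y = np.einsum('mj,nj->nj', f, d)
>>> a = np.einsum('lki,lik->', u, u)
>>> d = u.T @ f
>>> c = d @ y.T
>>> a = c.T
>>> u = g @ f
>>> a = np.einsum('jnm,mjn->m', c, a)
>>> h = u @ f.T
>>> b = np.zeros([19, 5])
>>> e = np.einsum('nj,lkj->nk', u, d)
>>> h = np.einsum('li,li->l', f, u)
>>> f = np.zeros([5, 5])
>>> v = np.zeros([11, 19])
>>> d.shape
(31, 31, 5)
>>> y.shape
(23, 5)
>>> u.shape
(19, 5)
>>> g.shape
(19, 19)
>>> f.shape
(5, 5)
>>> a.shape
(23,)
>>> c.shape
(31, 31, 23)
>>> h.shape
(19,)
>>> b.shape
(19, 5)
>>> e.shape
(19, 31)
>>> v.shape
(11, 19)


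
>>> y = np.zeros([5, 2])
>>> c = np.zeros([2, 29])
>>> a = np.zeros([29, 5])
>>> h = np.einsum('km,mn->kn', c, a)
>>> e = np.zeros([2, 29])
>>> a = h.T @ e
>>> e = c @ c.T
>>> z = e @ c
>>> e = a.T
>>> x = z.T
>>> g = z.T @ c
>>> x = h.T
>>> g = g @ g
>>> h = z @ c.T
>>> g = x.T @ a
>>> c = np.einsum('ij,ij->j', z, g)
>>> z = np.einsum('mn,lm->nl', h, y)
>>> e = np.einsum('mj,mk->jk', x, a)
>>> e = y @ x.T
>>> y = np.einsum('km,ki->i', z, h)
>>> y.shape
(2,)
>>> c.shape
(29,)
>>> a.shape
(5, 29)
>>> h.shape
(2, 2)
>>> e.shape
(5, 5)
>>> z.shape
(2, 5)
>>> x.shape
(5, 2)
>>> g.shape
(2, 29)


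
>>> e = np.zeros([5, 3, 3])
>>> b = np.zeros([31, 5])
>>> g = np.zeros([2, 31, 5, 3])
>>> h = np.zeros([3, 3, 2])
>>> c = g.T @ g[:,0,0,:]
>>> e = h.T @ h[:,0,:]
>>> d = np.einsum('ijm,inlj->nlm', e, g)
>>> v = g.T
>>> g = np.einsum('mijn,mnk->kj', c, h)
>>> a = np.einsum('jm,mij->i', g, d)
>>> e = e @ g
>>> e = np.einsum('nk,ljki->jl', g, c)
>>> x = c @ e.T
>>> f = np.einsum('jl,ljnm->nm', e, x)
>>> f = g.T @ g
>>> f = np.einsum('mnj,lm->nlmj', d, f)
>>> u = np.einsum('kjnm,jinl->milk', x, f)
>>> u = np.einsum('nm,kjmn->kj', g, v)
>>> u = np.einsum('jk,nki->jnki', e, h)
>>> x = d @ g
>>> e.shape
(5, 3)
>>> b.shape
(31, 5)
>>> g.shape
(2, 31)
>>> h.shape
(3, 3, 2)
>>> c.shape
(3, 5, 31, 3)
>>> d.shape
(31, 5, 2)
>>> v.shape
(3, 5, 31, 2)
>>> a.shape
(5,)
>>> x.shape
(31, 5, 31)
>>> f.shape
(5, 31, 31, 2)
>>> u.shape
(5, 3, 3, 2)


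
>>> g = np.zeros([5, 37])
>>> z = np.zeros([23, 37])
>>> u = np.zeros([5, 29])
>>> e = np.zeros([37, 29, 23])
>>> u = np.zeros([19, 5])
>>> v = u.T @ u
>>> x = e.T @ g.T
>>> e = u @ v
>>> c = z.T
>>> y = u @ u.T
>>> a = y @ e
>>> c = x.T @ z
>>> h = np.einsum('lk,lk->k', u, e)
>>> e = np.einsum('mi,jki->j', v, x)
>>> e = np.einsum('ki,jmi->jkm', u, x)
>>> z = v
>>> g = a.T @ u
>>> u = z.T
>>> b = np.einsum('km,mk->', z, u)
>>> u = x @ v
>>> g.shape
(5, 5)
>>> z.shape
(5, 5)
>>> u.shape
(23, 29, 5)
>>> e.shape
(23, 19, 29)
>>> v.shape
(5, 5)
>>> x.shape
(23, 29, 5)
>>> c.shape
(5, 29, 37)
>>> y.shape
(19, 19)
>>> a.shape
(19, 5)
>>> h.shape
(5,)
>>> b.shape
()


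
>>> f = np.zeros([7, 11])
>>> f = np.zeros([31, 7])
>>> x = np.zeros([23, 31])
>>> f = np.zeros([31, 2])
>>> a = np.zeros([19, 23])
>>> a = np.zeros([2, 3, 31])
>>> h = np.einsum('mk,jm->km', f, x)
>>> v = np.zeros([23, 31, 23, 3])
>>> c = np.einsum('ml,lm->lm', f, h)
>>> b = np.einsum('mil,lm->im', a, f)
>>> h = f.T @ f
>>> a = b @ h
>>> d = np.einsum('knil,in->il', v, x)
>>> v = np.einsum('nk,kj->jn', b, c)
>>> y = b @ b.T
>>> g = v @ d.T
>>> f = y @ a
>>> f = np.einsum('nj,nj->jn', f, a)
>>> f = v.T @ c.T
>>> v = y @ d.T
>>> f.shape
(3, 2)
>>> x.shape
(23, 31)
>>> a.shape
(3, 2)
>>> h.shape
(2, 2)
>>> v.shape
(3, 23)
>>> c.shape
(2, 31)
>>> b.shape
(3, 2)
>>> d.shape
(23, 3)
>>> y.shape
(3, 3)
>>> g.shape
(31, 23)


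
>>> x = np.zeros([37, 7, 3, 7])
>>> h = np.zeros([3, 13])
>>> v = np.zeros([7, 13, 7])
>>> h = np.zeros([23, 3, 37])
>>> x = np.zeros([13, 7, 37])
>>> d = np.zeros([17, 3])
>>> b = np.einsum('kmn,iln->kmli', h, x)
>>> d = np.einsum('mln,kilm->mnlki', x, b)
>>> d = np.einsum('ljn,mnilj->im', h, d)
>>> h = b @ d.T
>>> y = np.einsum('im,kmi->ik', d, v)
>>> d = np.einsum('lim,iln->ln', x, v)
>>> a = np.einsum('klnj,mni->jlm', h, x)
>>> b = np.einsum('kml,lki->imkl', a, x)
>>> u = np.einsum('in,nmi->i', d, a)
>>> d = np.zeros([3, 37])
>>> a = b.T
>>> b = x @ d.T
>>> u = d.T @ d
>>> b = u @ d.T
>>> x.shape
(13, 7, 37)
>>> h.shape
(23, 3, 7, 7)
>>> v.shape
(7, 13, 7)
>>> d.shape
(3, 37)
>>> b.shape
(37, 3)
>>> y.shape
(7, 7)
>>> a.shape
(13, 7, 3, 37)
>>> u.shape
(37, 37)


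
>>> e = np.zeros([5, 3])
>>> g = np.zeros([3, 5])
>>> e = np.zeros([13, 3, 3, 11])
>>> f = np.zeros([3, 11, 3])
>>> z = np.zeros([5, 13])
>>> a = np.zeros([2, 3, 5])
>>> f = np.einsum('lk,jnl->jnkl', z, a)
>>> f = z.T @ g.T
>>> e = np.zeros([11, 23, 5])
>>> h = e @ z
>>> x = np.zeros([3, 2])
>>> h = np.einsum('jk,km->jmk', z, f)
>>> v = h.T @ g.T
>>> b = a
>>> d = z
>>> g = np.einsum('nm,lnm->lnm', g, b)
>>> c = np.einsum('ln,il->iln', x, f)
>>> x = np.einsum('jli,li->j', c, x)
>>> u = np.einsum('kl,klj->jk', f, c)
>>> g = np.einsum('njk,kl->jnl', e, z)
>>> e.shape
(11, 23, 5)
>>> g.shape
(23, 11, 13)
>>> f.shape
(13, 3)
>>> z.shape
(5, 13)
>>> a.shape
(2, 3, 5)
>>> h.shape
(5, 3, 13)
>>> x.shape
(13,)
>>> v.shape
(13, 3, 3)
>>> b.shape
(2, 3, 5)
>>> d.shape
(5, 13)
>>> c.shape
(13, 3, 2)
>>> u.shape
(2, 13)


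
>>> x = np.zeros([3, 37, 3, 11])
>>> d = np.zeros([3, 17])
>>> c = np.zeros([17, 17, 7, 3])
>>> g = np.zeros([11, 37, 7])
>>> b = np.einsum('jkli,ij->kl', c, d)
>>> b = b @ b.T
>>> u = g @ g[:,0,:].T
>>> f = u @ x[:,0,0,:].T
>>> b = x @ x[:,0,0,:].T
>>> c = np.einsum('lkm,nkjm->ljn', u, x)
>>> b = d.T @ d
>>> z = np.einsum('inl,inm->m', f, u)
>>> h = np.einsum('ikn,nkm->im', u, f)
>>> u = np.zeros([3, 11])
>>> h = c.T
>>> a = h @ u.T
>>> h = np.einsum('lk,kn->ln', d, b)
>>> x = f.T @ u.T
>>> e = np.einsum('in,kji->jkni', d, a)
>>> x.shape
(3, 37, 3)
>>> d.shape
(3, 17)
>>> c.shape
(11, 3, 3)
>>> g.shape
(11, 37, 7)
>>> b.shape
(17, 17)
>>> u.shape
(3, 11)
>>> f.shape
(11, 37, 3)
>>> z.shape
(11,)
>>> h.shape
(3, 17)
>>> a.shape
(3, 3, 3)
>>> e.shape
(3, 3, 17, 3)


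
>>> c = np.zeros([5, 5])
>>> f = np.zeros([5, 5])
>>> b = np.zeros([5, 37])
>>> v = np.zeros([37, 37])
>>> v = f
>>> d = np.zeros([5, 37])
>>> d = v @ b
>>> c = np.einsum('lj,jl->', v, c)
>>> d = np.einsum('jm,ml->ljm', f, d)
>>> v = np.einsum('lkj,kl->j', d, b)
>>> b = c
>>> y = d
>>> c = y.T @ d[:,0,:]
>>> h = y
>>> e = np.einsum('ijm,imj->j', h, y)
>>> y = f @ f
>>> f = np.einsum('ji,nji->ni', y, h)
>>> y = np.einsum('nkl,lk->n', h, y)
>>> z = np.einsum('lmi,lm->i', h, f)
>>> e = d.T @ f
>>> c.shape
(5, 5, 5)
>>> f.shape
(37, 5)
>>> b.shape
()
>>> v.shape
(5,)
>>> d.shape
(37, 5, 5)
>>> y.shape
(37,)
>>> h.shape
(37, 5, 5)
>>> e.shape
(5, 5, 5)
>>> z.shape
(5,)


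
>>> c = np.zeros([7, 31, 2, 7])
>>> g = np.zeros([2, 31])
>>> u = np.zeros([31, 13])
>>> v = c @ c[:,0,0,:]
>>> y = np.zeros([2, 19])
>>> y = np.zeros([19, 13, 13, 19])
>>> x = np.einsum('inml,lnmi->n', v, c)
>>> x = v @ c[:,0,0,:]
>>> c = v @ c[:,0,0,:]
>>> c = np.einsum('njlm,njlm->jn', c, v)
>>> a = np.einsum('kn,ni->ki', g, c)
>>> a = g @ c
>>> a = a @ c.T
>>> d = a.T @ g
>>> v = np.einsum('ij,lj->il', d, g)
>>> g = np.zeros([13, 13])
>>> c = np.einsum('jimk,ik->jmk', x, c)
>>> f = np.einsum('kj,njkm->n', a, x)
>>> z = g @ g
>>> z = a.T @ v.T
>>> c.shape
(7, 2, 7)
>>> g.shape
(13, 13)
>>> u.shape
(31, 13)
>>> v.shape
(31, 2)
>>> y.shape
(19, 13, 13, 19)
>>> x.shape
(7, 31, 2, 7)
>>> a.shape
(2, 31)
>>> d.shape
(31, 31)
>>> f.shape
(7,)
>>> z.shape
(31, 31)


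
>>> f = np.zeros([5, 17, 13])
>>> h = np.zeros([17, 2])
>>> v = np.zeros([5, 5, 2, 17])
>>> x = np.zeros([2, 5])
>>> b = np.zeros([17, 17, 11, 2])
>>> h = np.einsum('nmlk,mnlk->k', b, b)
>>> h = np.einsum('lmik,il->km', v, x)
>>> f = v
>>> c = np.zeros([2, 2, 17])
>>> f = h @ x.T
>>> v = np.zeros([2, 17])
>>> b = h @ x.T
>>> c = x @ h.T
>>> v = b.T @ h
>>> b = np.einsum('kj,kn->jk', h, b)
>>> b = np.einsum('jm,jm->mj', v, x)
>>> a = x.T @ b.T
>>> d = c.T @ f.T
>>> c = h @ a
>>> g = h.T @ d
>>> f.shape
(17, 2)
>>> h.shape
(17, 5)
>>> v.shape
(2, 5)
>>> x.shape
(2, 5)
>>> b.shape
(5, 2)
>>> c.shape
(17, 5)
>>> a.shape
(5, 5)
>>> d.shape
(17, 17)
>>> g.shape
(5, 17)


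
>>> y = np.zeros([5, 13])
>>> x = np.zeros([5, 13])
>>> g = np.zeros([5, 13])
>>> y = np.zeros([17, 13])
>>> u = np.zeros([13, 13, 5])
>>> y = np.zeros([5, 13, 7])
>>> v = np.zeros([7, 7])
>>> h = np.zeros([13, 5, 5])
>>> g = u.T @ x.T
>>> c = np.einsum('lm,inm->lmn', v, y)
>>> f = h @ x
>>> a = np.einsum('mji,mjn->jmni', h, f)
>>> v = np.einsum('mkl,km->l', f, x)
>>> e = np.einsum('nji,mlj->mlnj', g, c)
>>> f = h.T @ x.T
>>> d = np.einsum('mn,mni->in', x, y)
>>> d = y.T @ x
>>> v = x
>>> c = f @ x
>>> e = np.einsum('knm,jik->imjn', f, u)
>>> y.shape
(5, 13, 7)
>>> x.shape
(5, 13)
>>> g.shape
(5, 13, 5)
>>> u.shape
(13, 13, 5)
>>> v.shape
(5, 13)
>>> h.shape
(13, 5, 5)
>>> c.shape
(5, 5, 13)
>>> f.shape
(5, 5, 5)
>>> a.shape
(5, 13, 13, 5)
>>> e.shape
(13, 5, 13, 5)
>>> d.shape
(7, 13, 13)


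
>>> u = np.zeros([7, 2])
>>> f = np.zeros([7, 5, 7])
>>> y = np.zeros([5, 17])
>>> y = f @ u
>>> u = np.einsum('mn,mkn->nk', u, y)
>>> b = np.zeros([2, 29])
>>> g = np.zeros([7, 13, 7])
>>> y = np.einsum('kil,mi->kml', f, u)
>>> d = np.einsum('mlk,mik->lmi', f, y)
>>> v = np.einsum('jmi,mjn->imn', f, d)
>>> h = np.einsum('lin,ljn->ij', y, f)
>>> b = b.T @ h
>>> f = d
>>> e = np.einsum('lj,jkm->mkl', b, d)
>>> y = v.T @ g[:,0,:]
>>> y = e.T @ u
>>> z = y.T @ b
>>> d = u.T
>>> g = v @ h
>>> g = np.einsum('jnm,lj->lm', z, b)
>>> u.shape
(2, 5)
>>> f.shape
(5, 7, 2)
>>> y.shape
(29, 7, 5)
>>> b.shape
(29, 5)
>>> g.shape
(29, 5)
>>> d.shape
(5, 2)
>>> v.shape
(7, 5, 2)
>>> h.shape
(2, 5)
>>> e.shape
(2, 7, 29)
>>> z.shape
(5, 7, 5)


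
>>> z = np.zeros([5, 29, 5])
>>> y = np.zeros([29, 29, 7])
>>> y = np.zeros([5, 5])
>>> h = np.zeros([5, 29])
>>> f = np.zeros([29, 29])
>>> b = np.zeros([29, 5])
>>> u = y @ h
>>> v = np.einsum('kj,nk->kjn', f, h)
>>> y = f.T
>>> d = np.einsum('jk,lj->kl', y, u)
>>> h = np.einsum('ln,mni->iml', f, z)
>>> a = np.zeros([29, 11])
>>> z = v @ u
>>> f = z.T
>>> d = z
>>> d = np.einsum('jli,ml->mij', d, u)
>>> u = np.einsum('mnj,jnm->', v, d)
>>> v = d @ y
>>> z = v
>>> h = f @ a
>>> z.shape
(5, 29, 29)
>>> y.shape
(29, 29)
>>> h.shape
(29, 29, 11)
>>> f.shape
(29, 29, 29)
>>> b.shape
(29, 5)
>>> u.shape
()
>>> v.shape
(5, 29, 29)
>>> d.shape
(5, 29, 29)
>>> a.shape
(29, 11)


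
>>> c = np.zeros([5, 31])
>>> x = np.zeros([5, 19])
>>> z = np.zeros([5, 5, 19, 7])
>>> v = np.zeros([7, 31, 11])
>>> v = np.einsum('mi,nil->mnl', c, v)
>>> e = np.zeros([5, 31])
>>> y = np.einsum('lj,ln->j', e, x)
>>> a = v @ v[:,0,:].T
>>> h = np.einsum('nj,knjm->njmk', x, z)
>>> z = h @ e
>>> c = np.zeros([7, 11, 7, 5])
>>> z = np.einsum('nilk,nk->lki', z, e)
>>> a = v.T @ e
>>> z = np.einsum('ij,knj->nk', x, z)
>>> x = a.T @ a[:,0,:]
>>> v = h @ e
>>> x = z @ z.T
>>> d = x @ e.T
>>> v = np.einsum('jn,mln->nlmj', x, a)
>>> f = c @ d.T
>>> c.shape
(7, 11, 7, 5)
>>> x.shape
(31, 31)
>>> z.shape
(31, 7)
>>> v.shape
(31, 7, 11, 31)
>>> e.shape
(5, 31)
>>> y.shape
(31,)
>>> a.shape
(11, 7, 31)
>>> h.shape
(5, 19, 7, 5)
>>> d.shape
(31, 5)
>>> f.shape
(7, 11, 7, 31)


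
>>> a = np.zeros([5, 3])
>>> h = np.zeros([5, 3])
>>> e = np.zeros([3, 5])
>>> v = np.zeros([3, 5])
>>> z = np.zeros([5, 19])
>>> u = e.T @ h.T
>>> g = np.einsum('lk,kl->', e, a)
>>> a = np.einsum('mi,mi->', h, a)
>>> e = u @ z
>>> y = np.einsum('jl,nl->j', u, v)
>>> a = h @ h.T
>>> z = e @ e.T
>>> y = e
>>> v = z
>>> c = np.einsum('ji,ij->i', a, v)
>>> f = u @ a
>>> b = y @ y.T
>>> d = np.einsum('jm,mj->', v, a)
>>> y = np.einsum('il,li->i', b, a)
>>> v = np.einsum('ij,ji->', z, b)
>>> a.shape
(5, 5)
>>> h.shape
(5, 3)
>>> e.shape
(5, 19)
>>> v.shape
()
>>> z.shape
(5, 5)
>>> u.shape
(5, 5)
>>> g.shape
()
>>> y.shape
(5,)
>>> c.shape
(5,)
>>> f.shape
(5, 5)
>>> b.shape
(5, 5)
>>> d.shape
()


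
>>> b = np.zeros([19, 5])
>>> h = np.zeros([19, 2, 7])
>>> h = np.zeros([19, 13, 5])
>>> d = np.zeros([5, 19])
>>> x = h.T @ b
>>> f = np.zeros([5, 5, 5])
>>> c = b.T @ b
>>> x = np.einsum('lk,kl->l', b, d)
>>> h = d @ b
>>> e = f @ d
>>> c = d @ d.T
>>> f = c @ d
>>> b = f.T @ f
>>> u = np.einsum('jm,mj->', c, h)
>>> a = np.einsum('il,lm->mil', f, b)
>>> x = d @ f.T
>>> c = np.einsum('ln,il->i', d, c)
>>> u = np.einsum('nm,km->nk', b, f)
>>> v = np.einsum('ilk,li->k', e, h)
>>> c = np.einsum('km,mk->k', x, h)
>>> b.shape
(19, 19)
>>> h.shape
(5, 5)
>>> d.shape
(5, 19)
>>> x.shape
(5, 5)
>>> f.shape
(5, 19)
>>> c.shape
(5,)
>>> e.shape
(5, 5, 19)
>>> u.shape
(19, 5)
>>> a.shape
(19, 5, 19)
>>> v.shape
(19,)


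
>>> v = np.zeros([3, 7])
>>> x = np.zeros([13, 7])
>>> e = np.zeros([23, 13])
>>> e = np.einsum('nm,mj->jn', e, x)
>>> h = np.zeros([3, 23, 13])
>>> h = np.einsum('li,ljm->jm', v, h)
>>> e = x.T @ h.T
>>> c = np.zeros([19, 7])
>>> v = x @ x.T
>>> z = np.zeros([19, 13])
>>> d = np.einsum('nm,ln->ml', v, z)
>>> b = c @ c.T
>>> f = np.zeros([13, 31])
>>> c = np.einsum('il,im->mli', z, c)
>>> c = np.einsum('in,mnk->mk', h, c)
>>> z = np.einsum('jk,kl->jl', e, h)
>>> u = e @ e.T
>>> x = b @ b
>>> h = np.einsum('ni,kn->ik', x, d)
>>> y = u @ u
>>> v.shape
(13, 13)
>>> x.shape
(19, 19)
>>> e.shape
(7, 23)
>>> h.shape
(19, 13)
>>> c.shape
(7, 19)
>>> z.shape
(7, 13)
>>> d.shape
(13, 19)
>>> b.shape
(19, 19)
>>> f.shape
(13, 31)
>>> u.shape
(7, 7)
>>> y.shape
(7, 7)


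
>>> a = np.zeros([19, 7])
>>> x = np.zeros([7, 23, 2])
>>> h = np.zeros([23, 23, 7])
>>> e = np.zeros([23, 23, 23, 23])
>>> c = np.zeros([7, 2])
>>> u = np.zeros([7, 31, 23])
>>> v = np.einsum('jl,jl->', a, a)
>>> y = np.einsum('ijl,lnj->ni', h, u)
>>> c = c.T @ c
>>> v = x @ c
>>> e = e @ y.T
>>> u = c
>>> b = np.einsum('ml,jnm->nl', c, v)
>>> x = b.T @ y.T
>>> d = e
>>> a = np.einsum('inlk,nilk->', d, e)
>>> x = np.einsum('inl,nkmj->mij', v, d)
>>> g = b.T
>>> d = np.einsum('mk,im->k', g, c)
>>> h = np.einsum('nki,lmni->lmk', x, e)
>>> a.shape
()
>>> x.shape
(23, 7, 31)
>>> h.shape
(23, 23, 7)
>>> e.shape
(23, 23, 23, 31)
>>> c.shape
(2, 2)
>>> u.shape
(2, 2)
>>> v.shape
(7, 23, 2)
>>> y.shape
(31, 23)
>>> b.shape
(23, 2)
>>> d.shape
(23,)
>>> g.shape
(2, 23)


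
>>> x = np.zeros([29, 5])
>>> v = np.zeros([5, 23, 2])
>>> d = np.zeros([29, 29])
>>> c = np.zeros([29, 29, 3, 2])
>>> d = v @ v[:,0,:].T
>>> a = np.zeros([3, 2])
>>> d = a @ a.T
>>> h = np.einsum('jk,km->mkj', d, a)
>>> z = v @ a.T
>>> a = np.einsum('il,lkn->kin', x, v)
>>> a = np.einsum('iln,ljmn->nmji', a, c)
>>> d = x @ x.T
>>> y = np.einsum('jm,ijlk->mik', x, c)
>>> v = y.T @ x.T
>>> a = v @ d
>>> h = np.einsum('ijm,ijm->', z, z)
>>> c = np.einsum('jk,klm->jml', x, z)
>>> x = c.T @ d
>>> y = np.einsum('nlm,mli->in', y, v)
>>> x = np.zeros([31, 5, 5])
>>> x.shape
(31, 5, 5)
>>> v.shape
(2, 29, 29)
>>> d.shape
(29, 29)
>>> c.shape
(29, 3, 23)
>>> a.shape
(2, 29, 29)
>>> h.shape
()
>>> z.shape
(5, 23, 3)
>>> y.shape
(29, 5)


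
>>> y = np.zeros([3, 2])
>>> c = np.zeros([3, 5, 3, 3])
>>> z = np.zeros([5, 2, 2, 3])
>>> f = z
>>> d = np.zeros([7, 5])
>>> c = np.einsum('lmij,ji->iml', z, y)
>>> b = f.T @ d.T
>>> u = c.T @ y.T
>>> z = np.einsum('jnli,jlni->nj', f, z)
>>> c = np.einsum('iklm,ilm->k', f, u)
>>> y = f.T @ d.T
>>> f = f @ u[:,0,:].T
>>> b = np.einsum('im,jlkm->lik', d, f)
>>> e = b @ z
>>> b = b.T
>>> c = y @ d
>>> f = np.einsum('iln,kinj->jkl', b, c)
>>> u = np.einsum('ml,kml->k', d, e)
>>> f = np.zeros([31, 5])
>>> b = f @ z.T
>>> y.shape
(3, 2, 2, 7)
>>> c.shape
(3, 2, 2, 5)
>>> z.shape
(2, 5)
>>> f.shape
(31, 5)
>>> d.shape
(7, 5)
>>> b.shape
(31, 2)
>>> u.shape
(2,)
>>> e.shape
(2, 7, 5)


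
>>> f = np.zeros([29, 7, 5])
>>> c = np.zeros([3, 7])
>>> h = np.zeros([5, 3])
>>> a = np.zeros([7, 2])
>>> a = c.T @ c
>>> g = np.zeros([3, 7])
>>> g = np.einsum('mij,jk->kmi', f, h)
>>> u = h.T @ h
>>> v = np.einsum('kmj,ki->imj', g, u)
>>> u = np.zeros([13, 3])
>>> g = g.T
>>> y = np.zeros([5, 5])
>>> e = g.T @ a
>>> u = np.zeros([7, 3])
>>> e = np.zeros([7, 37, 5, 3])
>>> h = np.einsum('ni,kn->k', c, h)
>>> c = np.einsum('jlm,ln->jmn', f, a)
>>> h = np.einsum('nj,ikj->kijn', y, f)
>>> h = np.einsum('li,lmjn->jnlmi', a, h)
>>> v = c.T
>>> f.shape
(29, 7, 5)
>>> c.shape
(29, 5, 7)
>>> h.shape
(5, 5, 7, 29, 7)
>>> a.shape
(7, 7)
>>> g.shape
(7, 29, 3)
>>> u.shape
(7, 3)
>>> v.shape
(7, 5, 29)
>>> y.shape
(5, 5)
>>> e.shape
(7, 37, 5, 3)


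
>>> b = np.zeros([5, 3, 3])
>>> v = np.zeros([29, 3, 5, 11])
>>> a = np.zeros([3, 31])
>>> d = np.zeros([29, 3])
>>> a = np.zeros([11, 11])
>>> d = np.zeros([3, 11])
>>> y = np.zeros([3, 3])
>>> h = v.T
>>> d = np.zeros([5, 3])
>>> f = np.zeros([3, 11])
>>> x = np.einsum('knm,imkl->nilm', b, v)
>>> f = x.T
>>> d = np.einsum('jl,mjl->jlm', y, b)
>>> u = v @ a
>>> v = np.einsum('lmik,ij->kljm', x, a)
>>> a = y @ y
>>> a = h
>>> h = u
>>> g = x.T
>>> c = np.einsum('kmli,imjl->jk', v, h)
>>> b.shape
(5, 3, 3)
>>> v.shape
(3, 3, 11, 29)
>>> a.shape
(11, 5, 3, 29)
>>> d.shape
(3, 3, 5)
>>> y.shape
(3, 3)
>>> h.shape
(29, 3, 5, 11)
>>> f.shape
(3, 11, 29, 3)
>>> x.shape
(3, 29, 11, 3)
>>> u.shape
(29, 3, 5, 11)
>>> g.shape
(3, 11, 29, 3)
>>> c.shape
(5, 3)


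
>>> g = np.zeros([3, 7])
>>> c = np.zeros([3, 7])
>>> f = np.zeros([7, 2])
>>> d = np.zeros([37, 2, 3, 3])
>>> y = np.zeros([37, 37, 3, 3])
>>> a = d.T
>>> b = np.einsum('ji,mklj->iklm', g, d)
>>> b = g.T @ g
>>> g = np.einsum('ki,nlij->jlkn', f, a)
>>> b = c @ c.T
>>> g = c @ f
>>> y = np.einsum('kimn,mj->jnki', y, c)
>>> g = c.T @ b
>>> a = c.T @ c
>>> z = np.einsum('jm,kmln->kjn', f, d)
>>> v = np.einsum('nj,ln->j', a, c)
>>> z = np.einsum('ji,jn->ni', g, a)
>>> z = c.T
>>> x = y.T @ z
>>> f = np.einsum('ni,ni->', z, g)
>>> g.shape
(7, 3)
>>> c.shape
(3, 7)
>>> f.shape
()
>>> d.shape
(37, 2, 3, 3)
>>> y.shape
(7, 3, 37, 37)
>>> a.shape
(7, 7)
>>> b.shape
(3, 3)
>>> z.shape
(7, 3)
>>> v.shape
(7,)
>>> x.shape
(37, 37, 3, 3)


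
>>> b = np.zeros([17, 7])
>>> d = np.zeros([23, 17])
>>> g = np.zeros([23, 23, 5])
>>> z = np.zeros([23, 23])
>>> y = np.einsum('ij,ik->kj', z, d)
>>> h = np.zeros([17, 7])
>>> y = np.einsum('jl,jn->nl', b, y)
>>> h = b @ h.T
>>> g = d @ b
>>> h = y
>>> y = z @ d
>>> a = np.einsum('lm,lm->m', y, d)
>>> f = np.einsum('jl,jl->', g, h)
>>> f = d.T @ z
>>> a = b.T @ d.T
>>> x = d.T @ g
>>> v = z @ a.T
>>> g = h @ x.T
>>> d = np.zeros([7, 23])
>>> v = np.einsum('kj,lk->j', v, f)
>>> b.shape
(17, 7)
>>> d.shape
(7, 23)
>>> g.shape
(23, 17)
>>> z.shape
(23, 23)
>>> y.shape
(23, 17)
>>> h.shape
(23, 7)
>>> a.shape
(7, 23)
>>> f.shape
(17, 23)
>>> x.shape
(17, 7)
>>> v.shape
(7,)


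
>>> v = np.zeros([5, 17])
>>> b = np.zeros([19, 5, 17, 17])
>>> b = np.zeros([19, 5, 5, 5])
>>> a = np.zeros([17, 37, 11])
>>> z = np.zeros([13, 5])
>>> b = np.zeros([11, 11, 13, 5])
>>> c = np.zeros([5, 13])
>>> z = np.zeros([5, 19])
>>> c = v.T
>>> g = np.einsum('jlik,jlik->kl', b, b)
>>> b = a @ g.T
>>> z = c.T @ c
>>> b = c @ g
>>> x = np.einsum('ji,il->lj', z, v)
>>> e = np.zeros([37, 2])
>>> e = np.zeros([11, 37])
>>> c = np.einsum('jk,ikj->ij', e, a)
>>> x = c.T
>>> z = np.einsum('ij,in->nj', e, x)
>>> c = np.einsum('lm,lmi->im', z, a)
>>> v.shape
(5, 17)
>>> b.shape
(17, 11)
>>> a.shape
(17, 37, 11)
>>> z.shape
(17, 37)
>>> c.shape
(11, 37)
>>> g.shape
(5, 11)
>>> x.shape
(11, 17)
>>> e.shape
(11, 37)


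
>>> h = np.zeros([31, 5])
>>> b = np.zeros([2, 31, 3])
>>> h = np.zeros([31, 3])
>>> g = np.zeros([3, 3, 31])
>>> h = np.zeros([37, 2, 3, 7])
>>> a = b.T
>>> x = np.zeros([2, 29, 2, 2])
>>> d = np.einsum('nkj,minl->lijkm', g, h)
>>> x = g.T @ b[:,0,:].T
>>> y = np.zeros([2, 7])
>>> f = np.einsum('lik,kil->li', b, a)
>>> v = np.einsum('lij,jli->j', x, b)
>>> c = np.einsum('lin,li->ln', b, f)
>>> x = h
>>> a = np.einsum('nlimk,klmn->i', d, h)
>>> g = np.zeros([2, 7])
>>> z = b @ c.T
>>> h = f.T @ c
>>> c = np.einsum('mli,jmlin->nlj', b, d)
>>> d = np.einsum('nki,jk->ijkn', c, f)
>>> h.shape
(31, 3)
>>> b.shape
(2, 31, 3)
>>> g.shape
(2, 7)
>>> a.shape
(31,)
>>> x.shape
(37, 2, 3, 7)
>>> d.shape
(7, 2, 31, 37)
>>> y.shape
(2, 7)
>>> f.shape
(2, 31)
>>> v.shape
(2,)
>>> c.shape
(37, 31, 7)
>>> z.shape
(2, 31, 2)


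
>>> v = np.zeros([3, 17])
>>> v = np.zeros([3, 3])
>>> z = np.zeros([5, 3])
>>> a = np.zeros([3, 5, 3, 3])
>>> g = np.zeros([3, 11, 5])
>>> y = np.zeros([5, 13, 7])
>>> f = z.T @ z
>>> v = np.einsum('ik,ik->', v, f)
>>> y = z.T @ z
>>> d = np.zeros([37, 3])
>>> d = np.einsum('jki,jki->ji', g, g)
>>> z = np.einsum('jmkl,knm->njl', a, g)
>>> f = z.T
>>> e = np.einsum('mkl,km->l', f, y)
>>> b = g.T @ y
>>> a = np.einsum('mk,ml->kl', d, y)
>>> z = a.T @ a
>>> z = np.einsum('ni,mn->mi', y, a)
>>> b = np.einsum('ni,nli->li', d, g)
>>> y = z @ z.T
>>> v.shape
()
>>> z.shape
(5, 3)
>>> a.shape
(5, 3)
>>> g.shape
(3, 11, 5)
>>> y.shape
(5, 5)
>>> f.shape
(3, 3, 11)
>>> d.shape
(3, 5)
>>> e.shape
(11,)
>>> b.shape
(11, 5)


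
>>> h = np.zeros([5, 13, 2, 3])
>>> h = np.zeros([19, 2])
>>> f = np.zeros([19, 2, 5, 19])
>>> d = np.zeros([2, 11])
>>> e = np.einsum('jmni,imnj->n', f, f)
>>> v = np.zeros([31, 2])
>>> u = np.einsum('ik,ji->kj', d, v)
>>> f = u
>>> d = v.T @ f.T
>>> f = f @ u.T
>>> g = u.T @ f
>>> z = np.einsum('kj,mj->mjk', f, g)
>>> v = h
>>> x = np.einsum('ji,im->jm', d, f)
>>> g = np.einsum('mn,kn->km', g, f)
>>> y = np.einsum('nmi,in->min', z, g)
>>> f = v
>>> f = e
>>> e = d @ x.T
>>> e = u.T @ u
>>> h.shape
(19, 2)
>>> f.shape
(5,)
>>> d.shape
(2, 11)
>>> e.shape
(31, 31)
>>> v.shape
(19, 2)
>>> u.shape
(11, 31)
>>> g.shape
(11, 31)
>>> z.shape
(31, 11, 11)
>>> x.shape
(2, 11)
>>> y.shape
(11, 11, 31)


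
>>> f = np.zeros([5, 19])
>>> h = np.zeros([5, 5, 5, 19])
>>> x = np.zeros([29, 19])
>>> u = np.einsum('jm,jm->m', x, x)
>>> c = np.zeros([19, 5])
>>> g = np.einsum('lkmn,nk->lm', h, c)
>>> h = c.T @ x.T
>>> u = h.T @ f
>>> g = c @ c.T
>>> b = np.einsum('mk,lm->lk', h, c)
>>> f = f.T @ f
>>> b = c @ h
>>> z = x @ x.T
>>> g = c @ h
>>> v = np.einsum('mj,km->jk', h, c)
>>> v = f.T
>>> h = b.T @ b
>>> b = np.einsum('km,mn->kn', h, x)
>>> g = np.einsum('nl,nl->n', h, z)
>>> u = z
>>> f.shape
(19, 19)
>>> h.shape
(29, 29)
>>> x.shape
(29, 19)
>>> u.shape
(29, 29)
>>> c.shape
(19, 5)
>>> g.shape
(29,)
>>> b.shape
(29, 19)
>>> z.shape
(29, 29)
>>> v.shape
(19, 19)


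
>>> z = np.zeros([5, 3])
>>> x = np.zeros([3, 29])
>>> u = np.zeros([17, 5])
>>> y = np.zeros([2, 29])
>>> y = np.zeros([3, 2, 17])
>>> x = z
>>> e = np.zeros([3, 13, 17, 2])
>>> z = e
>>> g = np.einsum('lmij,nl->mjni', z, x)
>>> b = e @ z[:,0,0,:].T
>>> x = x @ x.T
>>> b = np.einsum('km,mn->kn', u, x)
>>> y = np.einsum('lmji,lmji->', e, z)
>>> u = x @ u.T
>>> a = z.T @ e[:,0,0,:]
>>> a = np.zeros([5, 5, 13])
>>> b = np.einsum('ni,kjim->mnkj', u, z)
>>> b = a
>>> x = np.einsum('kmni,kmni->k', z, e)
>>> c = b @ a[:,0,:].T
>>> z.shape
(3, 13, 17, 2)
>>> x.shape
(3,)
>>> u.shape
(5, 17)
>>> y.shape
()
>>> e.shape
(3, 13, 17, 2)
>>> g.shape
(13, 2, 5, 17)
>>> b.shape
(5, 5, 13)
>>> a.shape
(5, 5, 13)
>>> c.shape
(5, 5, 5)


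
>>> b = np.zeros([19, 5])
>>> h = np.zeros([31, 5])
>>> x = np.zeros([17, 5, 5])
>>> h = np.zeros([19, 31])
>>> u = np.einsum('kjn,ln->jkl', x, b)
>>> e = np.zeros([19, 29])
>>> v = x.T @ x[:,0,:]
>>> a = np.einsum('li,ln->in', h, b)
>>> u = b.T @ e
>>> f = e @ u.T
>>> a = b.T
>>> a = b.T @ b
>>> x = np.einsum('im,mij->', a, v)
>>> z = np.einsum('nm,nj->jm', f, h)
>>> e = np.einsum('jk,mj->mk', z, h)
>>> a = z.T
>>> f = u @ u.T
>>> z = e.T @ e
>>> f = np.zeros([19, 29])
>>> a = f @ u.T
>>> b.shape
(19, 5)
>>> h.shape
(19, 31)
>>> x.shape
()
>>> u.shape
(5, 29)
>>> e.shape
(19, 5)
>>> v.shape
(5, 5, 5)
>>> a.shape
(19, 5)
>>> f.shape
(19, 29)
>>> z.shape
(5, 5)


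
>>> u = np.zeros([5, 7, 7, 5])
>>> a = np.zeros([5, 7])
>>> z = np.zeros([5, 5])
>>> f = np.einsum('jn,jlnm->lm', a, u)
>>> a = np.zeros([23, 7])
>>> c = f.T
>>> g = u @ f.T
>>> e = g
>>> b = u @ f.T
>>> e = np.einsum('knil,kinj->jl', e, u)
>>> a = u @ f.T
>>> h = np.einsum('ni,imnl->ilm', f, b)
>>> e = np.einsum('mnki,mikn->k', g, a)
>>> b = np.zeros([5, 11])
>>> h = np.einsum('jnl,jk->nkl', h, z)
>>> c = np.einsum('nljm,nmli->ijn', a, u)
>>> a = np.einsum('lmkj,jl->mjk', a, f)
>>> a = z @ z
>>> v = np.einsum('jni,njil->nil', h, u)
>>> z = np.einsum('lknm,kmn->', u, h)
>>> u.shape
(5, 7, 7, 5)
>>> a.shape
(5, 5)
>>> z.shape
()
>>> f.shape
(7, 5)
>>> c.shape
(5, 7, 5)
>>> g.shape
(5, 7, 7, 7)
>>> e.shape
(7,)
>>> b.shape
(5, 11)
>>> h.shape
(7, 5, 7)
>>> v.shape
(5, 7, 5)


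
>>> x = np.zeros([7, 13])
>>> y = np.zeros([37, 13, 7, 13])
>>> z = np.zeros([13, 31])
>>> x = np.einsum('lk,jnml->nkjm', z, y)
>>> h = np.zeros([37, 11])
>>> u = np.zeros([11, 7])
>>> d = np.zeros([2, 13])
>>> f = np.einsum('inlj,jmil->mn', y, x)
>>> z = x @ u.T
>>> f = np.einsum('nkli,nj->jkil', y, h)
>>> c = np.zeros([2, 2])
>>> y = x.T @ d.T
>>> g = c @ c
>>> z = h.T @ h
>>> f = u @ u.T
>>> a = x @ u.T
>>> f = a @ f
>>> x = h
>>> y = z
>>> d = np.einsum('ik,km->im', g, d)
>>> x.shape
(37, 11)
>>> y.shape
(11, 11)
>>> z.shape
(11, 11)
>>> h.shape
(37, 11)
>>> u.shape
(11, 7)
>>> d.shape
(2, 13)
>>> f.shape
(13, 31, 37, 11)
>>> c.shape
(2, 2)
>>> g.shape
(2, 2)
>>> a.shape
(13, 31, 37, 11)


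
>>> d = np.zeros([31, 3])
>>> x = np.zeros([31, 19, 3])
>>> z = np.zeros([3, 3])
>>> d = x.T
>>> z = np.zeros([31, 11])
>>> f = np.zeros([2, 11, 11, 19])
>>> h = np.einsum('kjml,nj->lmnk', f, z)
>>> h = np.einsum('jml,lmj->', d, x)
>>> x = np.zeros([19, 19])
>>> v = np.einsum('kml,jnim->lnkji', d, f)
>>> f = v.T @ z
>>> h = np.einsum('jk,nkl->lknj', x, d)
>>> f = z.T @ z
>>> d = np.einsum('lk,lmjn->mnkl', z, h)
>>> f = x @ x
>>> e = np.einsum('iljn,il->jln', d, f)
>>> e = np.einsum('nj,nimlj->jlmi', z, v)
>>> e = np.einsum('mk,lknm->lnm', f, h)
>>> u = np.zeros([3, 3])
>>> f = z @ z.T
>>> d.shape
(19, 19, 11, 31)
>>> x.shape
(19, 19)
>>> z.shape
(31, 11)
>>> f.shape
(31, 31)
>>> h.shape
(31, 19, 3, 19)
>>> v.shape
(31, 11, 3, 2, 11)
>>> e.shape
(31, 3, 19)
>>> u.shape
(3, 3)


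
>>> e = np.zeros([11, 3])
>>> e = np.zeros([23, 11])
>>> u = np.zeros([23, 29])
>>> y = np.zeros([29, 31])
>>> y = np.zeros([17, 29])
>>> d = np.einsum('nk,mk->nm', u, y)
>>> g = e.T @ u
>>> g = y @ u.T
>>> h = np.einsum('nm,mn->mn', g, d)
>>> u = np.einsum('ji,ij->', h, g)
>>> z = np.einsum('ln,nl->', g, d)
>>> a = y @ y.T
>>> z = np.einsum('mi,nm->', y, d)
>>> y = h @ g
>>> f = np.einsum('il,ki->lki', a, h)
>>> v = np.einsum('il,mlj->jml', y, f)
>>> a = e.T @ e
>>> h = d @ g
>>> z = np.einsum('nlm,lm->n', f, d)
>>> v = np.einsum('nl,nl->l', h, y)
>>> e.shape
(23, 11)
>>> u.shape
()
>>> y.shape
(23, 23)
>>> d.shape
(23, 17)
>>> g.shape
(17, 23)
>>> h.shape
(23, 23)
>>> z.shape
(17,)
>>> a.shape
(11, 11)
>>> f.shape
(17, 23, 17)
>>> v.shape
(23,)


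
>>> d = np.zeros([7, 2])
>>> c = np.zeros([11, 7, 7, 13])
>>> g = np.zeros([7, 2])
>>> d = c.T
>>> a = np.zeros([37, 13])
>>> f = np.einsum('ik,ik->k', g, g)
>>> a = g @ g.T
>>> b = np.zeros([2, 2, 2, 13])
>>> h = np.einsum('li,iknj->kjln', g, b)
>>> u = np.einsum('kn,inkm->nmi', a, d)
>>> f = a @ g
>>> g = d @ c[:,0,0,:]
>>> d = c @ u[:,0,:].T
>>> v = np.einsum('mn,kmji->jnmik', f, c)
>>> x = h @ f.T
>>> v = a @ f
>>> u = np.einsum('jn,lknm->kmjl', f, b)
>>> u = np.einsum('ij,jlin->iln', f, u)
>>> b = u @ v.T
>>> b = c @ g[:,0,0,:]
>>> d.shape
(11, 7, 7, 7)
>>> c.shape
(11, 7, 7, 13)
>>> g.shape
(13, 7, 7, 13)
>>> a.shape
(7, 7)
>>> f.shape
(7, 2)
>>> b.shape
(11, 7, 7, 13)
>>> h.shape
(2, 13, 7, 2)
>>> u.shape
(7, 13, 2)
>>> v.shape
(7, 2)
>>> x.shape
(2, 13, 7, 7)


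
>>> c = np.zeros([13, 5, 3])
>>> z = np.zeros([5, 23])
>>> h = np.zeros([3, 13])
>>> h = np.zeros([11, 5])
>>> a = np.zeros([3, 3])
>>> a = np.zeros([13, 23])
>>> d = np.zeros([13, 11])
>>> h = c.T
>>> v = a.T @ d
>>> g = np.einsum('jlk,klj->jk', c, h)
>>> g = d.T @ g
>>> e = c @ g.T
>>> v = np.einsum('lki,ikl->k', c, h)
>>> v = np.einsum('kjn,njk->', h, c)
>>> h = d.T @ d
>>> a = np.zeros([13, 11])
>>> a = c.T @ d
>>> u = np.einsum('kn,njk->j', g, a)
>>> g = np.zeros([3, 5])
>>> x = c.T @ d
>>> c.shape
(13, 5, 3)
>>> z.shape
(5, 23)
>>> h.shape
(11, 11)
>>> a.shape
(3, 5, 11)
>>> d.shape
(13, 11)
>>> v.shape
()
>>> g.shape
(3, 5)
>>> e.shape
(13, 5, 11)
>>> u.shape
(5,)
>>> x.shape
(3, 5, 11)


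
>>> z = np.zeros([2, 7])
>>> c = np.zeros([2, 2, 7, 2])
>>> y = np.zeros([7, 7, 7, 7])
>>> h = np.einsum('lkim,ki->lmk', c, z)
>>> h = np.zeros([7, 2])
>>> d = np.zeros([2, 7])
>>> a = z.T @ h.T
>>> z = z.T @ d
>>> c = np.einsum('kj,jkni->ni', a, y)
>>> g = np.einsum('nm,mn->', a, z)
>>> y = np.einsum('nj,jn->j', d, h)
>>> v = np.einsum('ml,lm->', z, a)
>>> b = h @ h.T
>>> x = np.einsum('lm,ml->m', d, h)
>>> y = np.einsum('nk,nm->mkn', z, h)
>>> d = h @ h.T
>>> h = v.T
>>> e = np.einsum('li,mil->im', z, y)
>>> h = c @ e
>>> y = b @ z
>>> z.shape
(7, 7)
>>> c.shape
(7, 7)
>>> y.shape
(7, 7)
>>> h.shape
(7, 2)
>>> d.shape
(7, 7)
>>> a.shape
(7, 7)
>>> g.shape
()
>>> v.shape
()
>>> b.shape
(7, 7)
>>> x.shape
(7,)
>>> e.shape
(7, 2)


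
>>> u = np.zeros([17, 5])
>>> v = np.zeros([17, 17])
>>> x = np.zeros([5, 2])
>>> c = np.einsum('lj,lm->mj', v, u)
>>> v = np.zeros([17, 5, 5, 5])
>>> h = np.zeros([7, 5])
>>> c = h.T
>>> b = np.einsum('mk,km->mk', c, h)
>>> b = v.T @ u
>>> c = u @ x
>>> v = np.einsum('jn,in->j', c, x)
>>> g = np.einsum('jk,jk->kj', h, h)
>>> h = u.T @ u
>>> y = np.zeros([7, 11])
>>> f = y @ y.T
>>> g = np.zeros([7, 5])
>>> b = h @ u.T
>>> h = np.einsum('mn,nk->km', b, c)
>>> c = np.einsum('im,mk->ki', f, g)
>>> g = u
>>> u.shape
(17, 5)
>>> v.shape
(17,)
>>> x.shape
(5, 2)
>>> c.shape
(5, 7)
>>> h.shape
(2, 5)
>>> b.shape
(5, 17)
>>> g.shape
(17, 5)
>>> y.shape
(7, 11)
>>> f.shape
(7, 7)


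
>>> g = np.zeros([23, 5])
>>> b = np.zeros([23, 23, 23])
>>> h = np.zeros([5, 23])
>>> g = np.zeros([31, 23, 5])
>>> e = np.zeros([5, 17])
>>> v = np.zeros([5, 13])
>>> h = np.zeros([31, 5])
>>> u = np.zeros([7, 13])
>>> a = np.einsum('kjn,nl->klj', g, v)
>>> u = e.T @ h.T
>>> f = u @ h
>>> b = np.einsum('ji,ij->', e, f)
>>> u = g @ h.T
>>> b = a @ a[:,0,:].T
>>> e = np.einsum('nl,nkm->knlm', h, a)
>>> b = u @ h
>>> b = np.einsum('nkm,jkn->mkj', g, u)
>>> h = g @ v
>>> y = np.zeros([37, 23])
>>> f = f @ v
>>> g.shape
(31, 23, 5)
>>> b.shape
(5, 23, 31)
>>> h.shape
(31, 23, 13)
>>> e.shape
(13, 31, 5, 23)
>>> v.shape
(5, 13)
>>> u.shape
(31, 23, 31)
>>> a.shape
(31, 13, 23)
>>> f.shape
(17, 13)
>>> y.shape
(37, 23)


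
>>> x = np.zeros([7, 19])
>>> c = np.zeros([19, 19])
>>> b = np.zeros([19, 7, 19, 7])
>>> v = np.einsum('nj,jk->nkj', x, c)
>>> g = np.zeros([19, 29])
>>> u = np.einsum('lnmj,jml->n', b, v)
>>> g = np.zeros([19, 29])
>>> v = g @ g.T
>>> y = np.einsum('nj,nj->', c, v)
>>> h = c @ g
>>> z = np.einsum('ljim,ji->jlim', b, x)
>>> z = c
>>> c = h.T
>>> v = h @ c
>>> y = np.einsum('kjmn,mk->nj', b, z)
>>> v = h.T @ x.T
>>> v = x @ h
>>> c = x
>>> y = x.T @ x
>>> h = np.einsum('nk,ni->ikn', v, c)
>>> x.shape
(7, 19)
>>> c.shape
(7, 19)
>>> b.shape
(19, 7, 19, 7)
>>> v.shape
(7, 29)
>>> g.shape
(19, 29)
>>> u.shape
(7,)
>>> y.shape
(19, 19)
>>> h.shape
(19, 29, 7)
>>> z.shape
(19, 19)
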